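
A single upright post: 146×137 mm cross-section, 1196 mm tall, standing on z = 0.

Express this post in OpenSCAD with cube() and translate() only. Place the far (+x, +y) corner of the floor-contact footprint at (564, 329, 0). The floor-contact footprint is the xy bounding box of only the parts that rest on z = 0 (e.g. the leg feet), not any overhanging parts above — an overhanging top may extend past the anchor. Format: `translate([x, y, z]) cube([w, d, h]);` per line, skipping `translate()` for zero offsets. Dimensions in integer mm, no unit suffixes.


translate([418, 192, 0]) cube([146, 137, 1196]);


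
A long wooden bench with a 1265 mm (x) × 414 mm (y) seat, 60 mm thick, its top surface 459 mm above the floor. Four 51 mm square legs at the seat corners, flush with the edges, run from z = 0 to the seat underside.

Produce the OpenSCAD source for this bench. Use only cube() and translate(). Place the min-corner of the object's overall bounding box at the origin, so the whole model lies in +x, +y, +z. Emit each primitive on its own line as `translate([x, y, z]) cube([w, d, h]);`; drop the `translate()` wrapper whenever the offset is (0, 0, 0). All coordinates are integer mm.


translate([0, 0, 399]) cube([1265, 414, 60]);
cube([51, 51, 399]);
translate([0, 363, 0]) cube([51, 51, 399]);
translate([1214, 0, 0]) cube([51, 51, 399]);
translate([1214, 363, 0]) cube([51, 51, 399]);


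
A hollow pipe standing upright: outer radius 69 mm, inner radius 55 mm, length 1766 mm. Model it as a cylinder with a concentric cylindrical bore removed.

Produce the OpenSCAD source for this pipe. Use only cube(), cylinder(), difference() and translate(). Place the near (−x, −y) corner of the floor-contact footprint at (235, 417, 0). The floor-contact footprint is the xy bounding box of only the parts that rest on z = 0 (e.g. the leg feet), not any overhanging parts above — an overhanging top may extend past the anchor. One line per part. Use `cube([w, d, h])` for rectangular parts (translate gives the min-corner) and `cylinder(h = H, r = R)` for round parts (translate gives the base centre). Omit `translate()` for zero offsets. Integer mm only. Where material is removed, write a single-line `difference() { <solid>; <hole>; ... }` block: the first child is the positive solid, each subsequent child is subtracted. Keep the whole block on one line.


difference() { translate([304, 486, 0]) cylinder(h = 1766, r = 69); translate([304, 486, 0]) cylinder(h = 1766, r = 55); }


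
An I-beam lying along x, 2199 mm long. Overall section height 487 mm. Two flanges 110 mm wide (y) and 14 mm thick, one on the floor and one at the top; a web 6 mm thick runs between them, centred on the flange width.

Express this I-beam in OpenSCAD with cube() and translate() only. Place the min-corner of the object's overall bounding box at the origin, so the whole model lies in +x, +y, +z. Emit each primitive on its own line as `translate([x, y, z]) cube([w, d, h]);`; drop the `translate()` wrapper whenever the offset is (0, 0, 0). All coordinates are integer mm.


cube([2199, 110, 14]);
translate([0, 52, 14]) cube([2199, 6, 459]);
translate([0, 0, 473]) cube([2199, 110, 14]);


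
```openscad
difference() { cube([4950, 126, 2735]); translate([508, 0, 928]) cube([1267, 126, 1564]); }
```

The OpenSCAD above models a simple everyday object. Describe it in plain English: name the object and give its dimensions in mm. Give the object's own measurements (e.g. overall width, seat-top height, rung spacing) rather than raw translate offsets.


A wall 4950 mm long (x), 126 mm thick (y), 2735 mm tall, with a rectangular window opening cut through it. The opening is 1267 mm wide and 1564 mm tall; its sill is at z = 928 mm and its near (−x) edge is 508 mm from the wall's −x end. The opening passes through the full wall thickness.


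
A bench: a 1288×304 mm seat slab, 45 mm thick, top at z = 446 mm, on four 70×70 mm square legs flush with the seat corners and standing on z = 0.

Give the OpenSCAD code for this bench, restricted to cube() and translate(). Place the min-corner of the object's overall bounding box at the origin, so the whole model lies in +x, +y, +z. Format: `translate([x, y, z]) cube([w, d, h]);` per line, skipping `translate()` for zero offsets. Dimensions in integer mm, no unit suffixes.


translate([0, 0, 401]) cube([1288, 304, 45]);
cube([70, 70, 401]);
translate([0, 234, 0]) cube([70, 70, 401]);
translate([1218, 0, 0]) cube([70, 70, 401]);
translate([1218, 234, 0]) cube([70, 70, 401]);


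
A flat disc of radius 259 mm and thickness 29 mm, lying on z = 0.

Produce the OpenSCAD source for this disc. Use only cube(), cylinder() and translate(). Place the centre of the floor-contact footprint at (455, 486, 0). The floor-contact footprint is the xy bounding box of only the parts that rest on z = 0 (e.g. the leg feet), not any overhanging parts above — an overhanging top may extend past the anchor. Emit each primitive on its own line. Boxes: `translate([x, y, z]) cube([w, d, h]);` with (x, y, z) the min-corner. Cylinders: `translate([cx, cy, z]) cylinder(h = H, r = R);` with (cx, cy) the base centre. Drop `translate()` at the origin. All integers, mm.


translate([455, 486, 0]) cylinder(h = 29, r = 259);


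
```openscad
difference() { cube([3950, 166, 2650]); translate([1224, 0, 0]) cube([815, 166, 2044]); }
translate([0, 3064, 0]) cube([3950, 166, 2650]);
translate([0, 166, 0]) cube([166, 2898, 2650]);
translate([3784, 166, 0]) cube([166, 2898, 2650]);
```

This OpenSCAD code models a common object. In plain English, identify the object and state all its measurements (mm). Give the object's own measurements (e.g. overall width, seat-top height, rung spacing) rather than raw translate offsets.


A single room: four walls, each 2650 mm tall and 166 mm thick, enclosing an outside footprint 3950×3230 mm (x × y), no floor or roof. The front and back walls (−y and +y sides) run the full x-width; the side walls fit between their inner faces. A door opening 815 mm wide and 2044 mm tall is cut through the front wall from the floor up, its −x edge 1224 mm from the wall's −x end.


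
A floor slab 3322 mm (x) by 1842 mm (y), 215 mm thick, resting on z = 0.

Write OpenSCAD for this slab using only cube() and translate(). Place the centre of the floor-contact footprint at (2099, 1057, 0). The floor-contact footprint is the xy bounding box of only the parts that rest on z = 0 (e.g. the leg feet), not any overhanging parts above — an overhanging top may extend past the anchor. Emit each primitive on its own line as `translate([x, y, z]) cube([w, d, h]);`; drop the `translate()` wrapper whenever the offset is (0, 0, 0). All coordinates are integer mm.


translate([438, 136, 0]) cube([3322, 1842, 215]);


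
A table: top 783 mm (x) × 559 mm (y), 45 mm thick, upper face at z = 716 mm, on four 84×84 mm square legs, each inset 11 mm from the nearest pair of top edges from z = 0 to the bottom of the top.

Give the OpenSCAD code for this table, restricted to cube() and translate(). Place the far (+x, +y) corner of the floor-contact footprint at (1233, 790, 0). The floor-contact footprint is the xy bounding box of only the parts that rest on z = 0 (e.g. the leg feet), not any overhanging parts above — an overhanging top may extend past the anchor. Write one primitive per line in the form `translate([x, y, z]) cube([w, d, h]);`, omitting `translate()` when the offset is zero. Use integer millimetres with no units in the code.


translate([461, 242, 671]) cube([783, 559, 45]);
translate([472, 253, 0]) cube([84, 84, 671]);
translate([1149, 253, 0]) cube([84, 84, 671]);
translate([472, 706, 0]) cube([84, 84, 671]);
translate([1149, 706, 0]) cube([84, 84, 671]);


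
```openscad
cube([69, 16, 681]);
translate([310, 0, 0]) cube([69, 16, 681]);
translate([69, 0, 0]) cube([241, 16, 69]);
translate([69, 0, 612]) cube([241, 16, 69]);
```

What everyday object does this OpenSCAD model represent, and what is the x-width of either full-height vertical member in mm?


A picture frame. The border width is 69 mm.

Four thin pieces enclosing a rectangular opening — a picture frame. The two full-height stiles are 681 mm tall; the top rail sits at z = 612 and is 69 mm tall, so the border above the opening is 681 − 612 = 69 mm, matching the stile x-width.


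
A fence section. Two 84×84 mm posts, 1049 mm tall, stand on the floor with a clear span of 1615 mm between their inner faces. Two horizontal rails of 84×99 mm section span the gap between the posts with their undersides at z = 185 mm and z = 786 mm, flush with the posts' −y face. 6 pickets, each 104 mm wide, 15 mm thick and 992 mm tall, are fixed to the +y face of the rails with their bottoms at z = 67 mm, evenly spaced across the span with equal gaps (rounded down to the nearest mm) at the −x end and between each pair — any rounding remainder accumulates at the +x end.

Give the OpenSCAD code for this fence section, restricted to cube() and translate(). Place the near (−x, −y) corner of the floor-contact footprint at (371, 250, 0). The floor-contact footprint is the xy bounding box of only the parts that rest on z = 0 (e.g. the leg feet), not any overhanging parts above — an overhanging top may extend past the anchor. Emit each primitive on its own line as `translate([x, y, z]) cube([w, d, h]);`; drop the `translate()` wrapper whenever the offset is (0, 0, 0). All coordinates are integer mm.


translate([371, 250, 0]) cube([84, 84, 1049]);
translate([2070, 250, 0]) cube([84, 84, 1049]);
translate([455, 250, 185]) cube([1615, 84, 99]);
translate([455, 250, 786]) cube([1615, 84, 99]);
translate([596, 334, 67]) cube([104, 15, 992]);
translate([841, 334, 67]) cube([104, 15, 992]);
translate([1086, 334, 67]) cube([104, 15, 992]);
translate([1331, 334, 67]) cube([104, 15, 992]);
translate([1576, 334, 67]) cube([104, 15, 992]);
translate([1821, 334, 67]) cube([104, 15, 992]);


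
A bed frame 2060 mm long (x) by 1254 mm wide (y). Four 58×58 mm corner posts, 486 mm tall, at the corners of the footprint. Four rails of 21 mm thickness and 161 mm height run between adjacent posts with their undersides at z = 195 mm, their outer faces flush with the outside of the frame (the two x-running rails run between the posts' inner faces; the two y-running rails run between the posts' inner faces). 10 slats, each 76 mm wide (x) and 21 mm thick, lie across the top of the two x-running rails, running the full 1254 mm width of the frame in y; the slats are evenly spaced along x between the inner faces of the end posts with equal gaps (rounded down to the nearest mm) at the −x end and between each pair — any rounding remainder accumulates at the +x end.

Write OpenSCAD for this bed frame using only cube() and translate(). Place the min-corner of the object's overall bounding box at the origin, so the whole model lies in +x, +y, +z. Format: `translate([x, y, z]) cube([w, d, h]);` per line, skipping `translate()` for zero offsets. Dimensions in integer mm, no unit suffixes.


cube([58, 58, 486]);
translate([0, 1196, 0]) cube([58, 58, 486]);
translate([2002, 0, 0]) cube([58, 58, 486]);
translate([2002, 1196, 0]) cube([58, 58, 486]);
translate([58, 0, 195]) cube([1944, 21, 161]);
translate([58, 1233, 195]) cube([1944, 21, 161]);
translate([0, 58, 195]) cube([21, 1138, 161]);
translate([2039, 58, 195]) cube([21, 1138, 161]);
translate([165, 0, 356]) cube([76, 1254, 21]);
translate([348, 0, 356]) cube([76, 1254, 21]);
translate([531, 0, 356]) cube([76, 1254, 21]);
translate([714, 0, 356]) cube([76, 1254, 21]);
translate([897, 0, 356]) cube([76, 1254, 21]);
translate([1080, 0, 356]) cube([76, 1254, 21]);
translate([1263, 0, 356]) cube([76, 1254, 21]);
translate([1446, 0, 356]) cube([76, 1254, 21]);
translate([1629, 0, 356]) cube([76, 1254, 21]);
translate([1812, 0, 356]) cube([76, 1254, 21]);


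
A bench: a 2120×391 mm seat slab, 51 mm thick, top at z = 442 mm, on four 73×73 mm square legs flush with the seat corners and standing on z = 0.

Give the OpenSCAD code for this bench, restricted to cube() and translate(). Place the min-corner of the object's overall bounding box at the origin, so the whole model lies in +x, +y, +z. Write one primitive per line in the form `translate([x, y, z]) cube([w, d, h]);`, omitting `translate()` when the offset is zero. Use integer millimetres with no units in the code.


translate([0, 0, 391]) cube([2120, 391, 51]);
cube([73, 73, 391]);
translate([0, 318, 0]) cube([73, 73, 391]);
translate([2047, 0, 0]) cube([73, 73, 391]);
translate([2047, 318, 0]) cube([73, 73, 391]);


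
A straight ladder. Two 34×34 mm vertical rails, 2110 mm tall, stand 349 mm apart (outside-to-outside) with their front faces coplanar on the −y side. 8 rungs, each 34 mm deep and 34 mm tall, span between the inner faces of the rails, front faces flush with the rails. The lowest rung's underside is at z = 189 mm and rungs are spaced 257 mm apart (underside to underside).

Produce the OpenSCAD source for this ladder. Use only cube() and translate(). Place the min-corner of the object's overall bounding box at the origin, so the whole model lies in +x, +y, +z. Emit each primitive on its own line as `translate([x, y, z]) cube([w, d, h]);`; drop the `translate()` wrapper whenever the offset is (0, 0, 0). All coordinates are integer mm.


cube([34, 34, 2110]);
translate([315, 0, 0]) cube([34, 34, 2110]);
translate([34, 0, 189]) cube([281, 34, 34]);
translate([34, 0, 446]) cube([281, 34, 34]);
translate([34, 0, 703]) cube([281, 34, 34]);
translate([34, 0, 960]) cube([281, 34, 34]);
translate([34, 0, 1217]) cube([281, 34, 34]);
translate([34, 0, 1474]) cube([281, 34, 34]);
translate([34, 0, 1731]) cube([281, 34, 34]);
translate([34, 0, 1988]) cube([281, 34, 34]);


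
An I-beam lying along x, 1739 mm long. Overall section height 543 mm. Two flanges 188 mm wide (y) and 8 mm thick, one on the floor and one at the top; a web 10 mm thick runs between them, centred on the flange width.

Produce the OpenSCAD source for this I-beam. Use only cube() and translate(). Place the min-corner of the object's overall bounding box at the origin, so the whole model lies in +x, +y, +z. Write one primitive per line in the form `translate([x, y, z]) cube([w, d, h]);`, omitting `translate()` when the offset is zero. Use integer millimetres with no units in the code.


cube([1739, 188, 8]);
translate([0, 89, 8]) cube([1739, 10, 527]);
translate([0, 0, 535]) cube([1739, 188, 8]);


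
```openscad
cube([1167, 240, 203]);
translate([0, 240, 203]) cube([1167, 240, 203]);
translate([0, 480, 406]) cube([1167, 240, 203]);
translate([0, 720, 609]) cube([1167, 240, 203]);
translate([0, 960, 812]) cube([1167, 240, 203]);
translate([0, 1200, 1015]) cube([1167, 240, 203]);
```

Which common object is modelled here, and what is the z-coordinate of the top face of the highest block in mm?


A staircase. The total rise is 1218 mm.

6 identical blocks, each offset up and back from the previous — a staircase. Each step is 203 mm tall and there are 6 of them, so the total rise is 6 × 203 = 1218 mm.


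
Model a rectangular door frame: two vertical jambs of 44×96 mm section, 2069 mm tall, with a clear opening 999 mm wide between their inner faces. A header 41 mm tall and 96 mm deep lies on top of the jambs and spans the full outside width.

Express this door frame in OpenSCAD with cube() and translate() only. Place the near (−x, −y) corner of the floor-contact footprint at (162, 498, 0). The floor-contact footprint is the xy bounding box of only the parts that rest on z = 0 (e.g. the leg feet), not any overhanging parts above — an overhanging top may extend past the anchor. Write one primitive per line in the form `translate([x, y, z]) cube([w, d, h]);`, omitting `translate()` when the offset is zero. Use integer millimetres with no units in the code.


translate([162, 498, 0]) cube([44, 96, 2069]);
translate([1205, 498, 0]) cube([44, 96, 2069]);
translate([162, 498, 2069]) cube([1087, 96, 41]);


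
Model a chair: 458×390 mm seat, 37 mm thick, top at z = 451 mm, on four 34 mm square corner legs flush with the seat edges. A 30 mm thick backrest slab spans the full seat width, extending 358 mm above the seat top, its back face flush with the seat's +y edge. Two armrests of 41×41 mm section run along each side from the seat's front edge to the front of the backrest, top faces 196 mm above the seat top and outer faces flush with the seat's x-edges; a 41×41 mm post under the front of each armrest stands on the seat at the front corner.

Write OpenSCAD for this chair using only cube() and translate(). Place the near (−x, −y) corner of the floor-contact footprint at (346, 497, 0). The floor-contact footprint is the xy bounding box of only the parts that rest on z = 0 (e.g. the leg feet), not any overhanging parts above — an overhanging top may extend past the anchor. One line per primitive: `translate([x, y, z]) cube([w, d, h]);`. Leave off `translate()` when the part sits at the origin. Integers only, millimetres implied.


// leg_h = 451 - 37 = 414
// arm post h = 196 - 41 = 155
translate([346, 497, 414]) cube([458, 390, 37]);
translate([346, 497, 0]) cube([34, 34, 414]);
translate([770, 497, 0]) cube([34, 34, 414]);
translate([346, 853, 0]) cube([34, 34, 414]);
translate([770, 853, 0]) cube([34, 34, 414]);
translate([346, 857, 451]) cube([458, 30, 358]);
translate([346, 497, 606]) cube([41, 360, 41]);
translate([763, 497, 606]) cube([41, 360, 41]);
translate([346, 497, 451]) cube([41, 41, 155]);
translate([763, 497, 451]) cube([41, 41, 155]);


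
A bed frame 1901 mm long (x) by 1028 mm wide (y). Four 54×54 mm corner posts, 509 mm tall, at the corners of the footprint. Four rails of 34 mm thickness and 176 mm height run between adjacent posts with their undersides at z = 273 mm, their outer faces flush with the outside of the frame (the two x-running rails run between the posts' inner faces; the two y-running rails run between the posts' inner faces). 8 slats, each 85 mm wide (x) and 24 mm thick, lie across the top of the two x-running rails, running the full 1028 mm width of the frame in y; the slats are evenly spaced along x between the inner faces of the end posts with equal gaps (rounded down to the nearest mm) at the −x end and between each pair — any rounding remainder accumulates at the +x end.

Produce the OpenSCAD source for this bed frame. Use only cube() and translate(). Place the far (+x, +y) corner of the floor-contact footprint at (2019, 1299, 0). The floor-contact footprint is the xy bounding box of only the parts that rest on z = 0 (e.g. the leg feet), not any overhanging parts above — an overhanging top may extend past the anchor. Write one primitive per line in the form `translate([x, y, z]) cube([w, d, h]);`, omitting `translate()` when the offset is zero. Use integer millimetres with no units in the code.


translate([118, 271, 0]) cube([54, 54, 509]);
translate([118, 1245, 0]) cube([54, 54, 509]);
translate([1965, 271, 0]) cube([54, 54, 509]);
translate([1965, 1245, 0]) cube([54, 54, 509]);
translate([172, 271, 273]) cube([1793, 34, 176]);
translate([172, 1265, 273]) cube([1793, 34, 176]);
translate([118, 325, 273]) cube([34, 920, 176]);
translate([1985, 325, 273]) cube([34, 920, 176]);
translate([295, 271, 449]) cube([85, 1028, 24]);
translate([503, 271, 449]) cube([85, 1028, 24]);
translate([711, 271, 449]) cube([85, 1028, 24]);
translate([919, 271, 449]) cube([85, 1028, 24]);
translate([1127, 271, 449]) cube([85, 1028, 24]);
translate([1335, 271, 449]) cube([85, 1028, 24]);
translate([1543, 271, 449]) cube([85, 1028, 24]);
translate([1751, 271, 449]) cube([85, 1028, 24]);


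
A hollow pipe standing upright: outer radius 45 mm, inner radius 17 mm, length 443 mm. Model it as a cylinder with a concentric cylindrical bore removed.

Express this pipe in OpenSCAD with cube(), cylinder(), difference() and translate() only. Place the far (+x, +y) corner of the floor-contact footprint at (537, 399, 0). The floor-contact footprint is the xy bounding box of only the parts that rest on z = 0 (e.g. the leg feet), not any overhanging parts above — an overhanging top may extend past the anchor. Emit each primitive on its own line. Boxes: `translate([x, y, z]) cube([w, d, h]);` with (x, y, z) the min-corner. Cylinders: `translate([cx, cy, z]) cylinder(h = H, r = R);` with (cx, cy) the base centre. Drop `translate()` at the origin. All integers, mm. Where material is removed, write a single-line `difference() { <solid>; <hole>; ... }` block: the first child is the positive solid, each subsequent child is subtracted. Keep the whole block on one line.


difference() { translate([492, 354, 0]) cylinder(h = 443, r = 45); translate([492, 354, 0]) cylinder(h = 443, r = 17); }


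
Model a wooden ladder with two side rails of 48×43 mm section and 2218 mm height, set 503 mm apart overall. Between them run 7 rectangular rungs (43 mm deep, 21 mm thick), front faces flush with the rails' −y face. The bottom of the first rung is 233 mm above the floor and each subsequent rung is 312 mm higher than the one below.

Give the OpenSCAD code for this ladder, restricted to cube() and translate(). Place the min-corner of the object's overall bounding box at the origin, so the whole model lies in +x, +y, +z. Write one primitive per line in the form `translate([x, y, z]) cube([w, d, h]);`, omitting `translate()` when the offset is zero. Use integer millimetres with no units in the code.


cube([48, 43, 2218]);
translate([455, 0, 0]) cube([48, 43, 2218]);
translate([48, 0, 233]) cube([407, 43, 21]);
translate([48, 0, 545]) cube([407, 43, 21]);
translate([48, 0, 857]) cube([407, 43, 21]);
translate([48, 0, 1169]) cube([407, 43, 21]);
translate([48, 0, 1481]) cube([407, 43, 21]);
translate([48, 0, 1793]) cube([407, 43, 21]);
translate([48, 0, 2105]) cube([407, 43, 21]);


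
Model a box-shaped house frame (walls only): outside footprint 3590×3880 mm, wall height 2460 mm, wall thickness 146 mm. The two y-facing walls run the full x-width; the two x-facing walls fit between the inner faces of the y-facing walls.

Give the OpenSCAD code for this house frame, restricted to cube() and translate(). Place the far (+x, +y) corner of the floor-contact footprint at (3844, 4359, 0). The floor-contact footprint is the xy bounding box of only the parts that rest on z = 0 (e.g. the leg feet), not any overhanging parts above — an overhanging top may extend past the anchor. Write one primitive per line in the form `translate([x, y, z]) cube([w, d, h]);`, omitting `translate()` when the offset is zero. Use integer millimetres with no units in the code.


translate([254, 479, 0]) cube([3590, 146, 2460]);
translate([254, 4213, 0]) cube([3590, 146, 2460]);
translate([254, 625, 0]) cube([146, 3588, 2460]);
translate([3698, 625, 0]) cube([146, 3588, 2460]);


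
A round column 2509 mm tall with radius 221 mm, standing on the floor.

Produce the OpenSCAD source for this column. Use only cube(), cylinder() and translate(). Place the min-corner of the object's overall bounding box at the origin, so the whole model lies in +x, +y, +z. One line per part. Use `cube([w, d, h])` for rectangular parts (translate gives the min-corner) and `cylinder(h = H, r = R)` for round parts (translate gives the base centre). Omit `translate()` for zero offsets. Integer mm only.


translate([221, 221, 0]) cylinder(h = 2509, r = 221);


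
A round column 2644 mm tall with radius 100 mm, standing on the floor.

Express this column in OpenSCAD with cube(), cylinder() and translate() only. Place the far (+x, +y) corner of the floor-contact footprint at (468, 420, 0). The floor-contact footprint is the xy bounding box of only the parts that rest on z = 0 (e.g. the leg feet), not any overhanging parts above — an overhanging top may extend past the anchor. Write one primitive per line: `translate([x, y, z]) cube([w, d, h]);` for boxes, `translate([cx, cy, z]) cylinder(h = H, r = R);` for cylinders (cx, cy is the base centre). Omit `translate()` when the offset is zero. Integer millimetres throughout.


translate([368, 320, 0]) cylinder(h = 2644, r = 100);


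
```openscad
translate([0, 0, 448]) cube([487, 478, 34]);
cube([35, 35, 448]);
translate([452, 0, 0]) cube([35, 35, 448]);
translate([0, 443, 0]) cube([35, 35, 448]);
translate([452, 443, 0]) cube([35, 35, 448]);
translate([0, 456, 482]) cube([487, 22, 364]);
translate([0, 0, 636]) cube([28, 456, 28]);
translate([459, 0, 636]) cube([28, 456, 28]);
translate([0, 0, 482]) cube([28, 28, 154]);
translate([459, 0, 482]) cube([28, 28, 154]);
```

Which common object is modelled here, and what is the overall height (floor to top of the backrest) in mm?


A chair. The overall height is 846 mm.

A slab on four corner posts with a tall panel at the back — a chair. The seat slab sits at z = 448 with thickness 34, and the 364 mm backrest starts at the seat top, so the overall height is 448 + 34 + 364 = 846 mm.


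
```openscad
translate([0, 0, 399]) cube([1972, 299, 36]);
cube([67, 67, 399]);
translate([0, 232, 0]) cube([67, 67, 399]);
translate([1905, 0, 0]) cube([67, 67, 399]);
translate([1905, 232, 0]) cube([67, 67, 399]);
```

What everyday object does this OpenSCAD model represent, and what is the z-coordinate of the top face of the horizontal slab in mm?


A bench. The seat-top height is 435 mm.

A long slab on four corner posts — a bench. The slab sits at z = 399 with thickness 36, so the top is 399 + 36 = 435 mm.


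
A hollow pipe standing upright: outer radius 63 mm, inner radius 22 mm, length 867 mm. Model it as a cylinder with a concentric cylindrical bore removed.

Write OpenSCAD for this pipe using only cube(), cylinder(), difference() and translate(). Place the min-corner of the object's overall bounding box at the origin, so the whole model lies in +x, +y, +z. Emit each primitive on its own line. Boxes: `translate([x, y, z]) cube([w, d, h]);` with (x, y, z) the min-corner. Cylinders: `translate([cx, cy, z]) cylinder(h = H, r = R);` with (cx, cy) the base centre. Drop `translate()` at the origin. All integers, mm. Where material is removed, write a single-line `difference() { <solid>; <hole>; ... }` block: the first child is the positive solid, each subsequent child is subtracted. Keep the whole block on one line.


difference() { translate([63, 63, 0]) cylinder(h = 867, r = 63); translate([63, 63, 0]) cylinder(h = 867, r = 22); }


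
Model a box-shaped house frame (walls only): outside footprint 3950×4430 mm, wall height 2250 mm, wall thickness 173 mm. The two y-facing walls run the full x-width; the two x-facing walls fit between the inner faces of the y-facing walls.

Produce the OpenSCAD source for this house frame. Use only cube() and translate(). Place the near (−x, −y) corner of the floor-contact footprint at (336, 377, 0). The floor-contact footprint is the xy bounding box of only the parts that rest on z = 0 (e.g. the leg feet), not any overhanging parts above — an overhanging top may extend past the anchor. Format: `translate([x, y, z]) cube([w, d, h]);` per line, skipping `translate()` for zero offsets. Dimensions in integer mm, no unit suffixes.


translate([336, 377, 0]) cube([3950, 173, 2250]);
translate([336, 4634, 0]) cube([3950, 173, 2250]);
translate([336, 550, 0]) cube([173, 4084, 2250]);
translate([4113, 550, 0]) cube([173, 4084, 2250]);


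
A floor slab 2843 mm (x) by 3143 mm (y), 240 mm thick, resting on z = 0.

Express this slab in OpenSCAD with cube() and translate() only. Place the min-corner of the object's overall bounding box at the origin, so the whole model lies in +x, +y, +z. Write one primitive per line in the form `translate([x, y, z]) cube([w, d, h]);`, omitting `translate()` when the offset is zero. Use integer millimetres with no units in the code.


cube([2843, 3143, 240]);


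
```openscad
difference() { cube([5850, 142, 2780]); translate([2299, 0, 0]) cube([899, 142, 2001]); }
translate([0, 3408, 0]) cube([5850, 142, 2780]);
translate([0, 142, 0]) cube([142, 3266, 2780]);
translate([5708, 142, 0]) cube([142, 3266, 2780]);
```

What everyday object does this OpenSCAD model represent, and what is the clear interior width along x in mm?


A single room. The interior width is 5566 mm.

Four walls enclosing a rectangle with a door in the front wall — a room. Outside width 5850 minus two 142 mm walls gives 5566 mm.


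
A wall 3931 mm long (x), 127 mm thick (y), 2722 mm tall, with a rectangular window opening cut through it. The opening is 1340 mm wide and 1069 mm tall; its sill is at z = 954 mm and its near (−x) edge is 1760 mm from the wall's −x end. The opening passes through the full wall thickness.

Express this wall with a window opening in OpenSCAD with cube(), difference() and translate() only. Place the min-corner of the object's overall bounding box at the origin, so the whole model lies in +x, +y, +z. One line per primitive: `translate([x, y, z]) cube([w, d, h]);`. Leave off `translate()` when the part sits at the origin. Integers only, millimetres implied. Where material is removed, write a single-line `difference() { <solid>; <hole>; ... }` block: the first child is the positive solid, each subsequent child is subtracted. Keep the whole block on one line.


difference() { cube([3931, 127, 2722]); translate([1760, 0, 954]) cube([1340, 127, 1069]); }


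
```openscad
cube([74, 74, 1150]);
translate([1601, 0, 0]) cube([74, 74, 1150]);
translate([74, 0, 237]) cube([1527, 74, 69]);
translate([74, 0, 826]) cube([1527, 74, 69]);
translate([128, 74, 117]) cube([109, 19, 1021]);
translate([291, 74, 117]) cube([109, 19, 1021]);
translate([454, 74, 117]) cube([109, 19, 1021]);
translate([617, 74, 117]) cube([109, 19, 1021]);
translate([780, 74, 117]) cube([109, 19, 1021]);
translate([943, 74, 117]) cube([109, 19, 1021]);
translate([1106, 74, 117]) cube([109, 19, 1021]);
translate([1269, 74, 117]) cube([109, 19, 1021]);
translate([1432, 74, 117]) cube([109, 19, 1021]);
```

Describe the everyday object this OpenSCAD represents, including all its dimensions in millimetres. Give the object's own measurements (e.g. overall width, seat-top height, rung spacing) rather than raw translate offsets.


A fence section. Two 74×74 mm posts, 1150 mm tall, stand on the floor with a clear span of 1527 mm between their inner faces. Two horizontal rails of 74×69 mm section span the gap between the posts with their undersides at z = 237 mm and z = 826 mm, flush with the posts' −y face. 9 pickets, each 109 mm wide, 19 mm thick and 1021 mm tall, are fixed to the +y face of the rails with their bottoms at z = 117 mm, spaced across the span with a 54 mm gap after the −x post and between neighbouring pickets, with 60 mm left before the +x post.


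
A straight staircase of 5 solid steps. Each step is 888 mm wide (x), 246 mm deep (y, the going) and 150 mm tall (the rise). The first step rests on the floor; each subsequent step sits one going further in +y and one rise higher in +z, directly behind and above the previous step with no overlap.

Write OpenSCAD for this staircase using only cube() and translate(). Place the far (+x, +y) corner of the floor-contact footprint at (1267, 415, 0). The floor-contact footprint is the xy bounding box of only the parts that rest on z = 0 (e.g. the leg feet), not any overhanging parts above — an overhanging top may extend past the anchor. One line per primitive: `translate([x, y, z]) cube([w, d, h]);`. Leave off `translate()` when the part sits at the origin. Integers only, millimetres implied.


translate([379, 169, 0]) cube([888, 246, 150]);
translate([379, 415, 150]) cube([888, 246, 150]);
translate([379, 661, 300]) cube([888, 246, 150]);
translate([379, 907, 450]) cube([888, 246, 150]);
translate([379, 1153, 600]) cube([888, 246, 150]);


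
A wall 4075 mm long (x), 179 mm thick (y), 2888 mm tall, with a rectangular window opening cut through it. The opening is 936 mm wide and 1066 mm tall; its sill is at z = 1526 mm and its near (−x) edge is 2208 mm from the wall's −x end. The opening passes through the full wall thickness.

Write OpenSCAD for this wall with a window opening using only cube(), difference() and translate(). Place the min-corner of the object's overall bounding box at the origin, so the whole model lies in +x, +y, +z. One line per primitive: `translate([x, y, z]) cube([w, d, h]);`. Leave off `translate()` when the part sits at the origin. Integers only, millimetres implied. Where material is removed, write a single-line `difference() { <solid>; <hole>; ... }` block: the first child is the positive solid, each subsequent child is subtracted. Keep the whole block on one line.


difference() { cube([4075, 179, 2888]); translate([2208, 0, 1526]) cube([936, 179, 1066]); }


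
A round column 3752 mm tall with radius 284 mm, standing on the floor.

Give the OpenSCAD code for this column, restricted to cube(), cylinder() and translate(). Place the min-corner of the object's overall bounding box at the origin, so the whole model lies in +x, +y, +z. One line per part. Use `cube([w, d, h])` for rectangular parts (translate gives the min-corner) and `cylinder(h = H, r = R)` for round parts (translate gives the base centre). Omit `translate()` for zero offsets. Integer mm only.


translate([284, 284, 0]) cylinder(h = 3752, r = 284);


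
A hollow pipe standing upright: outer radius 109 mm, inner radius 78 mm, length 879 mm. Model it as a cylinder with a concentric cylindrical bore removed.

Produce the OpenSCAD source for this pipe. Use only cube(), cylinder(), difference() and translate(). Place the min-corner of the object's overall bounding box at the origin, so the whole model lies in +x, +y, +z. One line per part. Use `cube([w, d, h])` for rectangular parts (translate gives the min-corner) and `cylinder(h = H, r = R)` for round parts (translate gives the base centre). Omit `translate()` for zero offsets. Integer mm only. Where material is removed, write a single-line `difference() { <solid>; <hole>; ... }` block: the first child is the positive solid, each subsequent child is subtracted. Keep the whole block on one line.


difference() { translate([109, 109, 0]) cylinder(h = 879, r = 109); translate([109, 109, 0]) cylinder(h = 879, r = 78); }


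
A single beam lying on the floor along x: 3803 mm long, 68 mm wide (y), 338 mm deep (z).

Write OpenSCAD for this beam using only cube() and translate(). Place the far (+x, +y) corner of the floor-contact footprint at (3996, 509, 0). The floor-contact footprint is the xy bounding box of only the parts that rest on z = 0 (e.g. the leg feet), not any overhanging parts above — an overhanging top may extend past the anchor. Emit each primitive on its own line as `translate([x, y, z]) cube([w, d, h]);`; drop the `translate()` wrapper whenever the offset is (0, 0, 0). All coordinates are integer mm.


translate([193, 441, 0]) cube([3803, 68, 338]);


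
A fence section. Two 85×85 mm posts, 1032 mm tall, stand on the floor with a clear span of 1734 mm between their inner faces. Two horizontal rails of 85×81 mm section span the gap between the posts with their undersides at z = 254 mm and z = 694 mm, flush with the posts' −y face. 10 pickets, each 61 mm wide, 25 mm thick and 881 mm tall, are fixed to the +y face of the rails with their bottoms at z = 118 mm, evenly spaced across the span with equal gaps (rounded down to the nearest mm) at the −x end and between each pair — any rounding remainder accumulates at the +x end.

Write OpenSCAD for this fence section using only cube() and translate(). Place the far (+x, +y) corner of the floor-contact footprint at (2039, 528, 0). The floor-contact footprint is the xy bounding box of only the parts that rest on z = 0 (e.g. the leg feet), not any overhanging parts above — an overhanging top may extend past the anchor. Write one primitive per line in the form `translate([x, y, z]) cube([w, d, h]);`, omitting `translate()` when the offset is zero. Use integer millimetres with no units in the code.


translate([135, 443, 0]) cube([85, 85, 1032]);
translate([1954, 443, 0]) cube([85, 85, 1032]);
translate([220, 443, 254]) cube([1734, 85, 81]);
translate([220, 443, 694]) cube([1734, 85, 81]);
translate([322, 528, 118]) cube([61, 25, 881]);
translate([485, 528, 118]) cube([61, 25, 881]);
translate([648, 528, 118]) cube([61, 25, 881]);
translate([811, 528, 118]) cube([61, 25, 881]);
translate([974, 528, 118]) cube([61, 25, 881]);
translate([1137, 528, 118]) cube([61, 25, 881]);
translate([1300, 528, 118]) cube([61, 25, 881]);
translate([1463, 528, 118]) cube([61, 25, 881]);
translate([1626, 528, 118]) cube([61, 25, 881]);
translate([1789, 528, 118]) cube([61, 25, 881]);


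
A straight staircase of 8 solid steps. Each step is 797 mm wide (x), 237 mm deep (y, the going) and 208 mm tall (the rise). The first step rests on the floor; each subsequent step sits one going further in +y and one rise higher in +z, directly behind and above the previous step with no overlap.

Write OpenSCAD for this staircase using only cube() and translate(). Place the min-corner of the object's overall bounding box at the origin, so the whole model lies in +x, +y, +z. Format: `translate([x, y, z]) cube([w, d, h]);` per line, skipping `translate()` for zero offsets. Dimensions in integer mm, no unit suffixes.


cube([797, 237, 208]);
translate([0, 237, 208]) cube([797, 237, 208]);
translate([0, 474, 416]) cube([797, 237, 208]);
translate([0, 711, 624]) cube([797, 237, 208]);
translate([0, 948, 832]) cube([797, 237, 208]);
translate([0, 1185, 1040]) cube([797, 237, 208]);
translate([0, 1422, 1248]) cube([797, 237, 208]);
translate([0, 1659, 1456]) cube([797, 237, 208]);


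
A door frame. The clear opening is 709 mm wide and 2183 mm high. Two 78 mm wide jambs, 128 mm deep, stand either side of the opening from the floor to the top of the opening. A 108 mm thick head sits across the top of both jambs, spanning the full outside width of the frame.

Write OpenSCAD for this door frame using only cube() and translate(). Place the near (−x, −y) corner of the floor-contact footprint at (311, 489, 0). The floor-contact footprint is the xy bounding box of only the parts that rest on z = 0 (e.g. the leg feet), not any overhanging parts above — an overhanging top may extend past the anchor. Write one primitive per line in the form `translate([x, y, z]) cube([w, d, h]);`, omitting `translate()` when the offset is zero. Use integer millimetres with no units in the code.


translate([311, 489, 0]) cube([78, 128, 2183]);
translate([1098, 489, 0]) cube([78, 128, 2183]);
translate([311, 489, 2183]) cube([865, 128, 108]);


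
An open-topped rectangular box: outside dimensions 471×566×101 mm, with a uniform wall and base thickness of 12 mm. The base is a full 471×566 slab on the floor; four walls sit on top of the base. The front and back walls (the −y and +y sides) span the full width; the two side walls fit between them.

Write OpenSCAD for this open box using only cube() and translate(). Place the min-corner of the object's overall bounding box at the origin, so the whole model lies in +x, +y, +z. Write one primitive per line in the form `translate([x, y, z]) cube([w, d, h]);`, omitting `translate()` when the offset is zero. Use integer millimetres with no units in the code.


cube([471, 566, 12]);
translate([0, 0, 12]) cube([471, 12, 89]);
translate([0, 554, 12]) cube([471, 12, 89]);
translate([0, 12, 12]) cube([12, 542, 89]);
translate([459, 12, 12]) cube([12, 542, 89]);


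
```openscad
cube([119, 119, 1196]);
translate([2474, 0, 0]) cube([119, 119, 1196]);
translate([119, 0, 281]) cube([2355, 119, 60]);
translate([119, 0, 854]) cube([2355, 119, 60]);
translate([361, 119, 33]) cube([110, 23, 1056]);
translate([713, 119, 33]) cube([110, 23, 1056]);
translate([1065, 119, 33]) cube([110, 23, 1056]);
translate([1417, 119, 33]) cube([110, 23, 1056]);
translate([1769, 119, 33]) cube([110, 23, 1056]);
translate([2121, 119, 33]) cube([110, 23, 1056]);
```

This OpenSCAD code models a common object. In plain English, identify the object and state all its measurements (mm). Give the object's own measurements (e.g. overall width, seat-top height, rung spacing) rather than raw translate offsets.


A fence section. Two 119×119 mm posts, 1196 mm tall, stand on the floor with a clear span of 2355 mm between their inner faces. Two horizontal rails of 119×60 mm section span the gap between the posts with their undersides at z = 281 mm and z = 854 mm, flush with the posts' −y face. 6 pickets, each 110 mm wide, 23 mm thick and 1056 mm tall, are fixed to the +y face of the rails with their bottoms at z = 33 mm, spaced across the span with a 242 mm gap after the −x post and between neighbouring pickets, with 243 mm left before the +x post.
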